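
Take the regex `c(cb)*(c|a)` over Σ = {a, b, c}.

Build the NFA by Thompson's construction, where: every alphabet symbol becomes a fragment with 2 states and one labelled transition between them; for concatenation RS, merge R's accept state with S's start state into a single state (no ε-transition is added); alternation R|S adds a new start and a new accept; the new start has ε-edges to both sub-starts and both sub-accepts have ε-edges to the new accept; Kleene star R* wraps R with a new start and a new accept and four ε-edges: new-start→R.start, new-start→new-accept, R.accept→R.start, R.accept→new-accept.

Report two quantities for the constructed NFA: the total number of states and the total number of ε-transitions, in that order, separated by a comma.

11, 8

Bottom-up over the parse tree:
Each of the 5 symbol leaves contributes 2 states and 0 ε-transitions.
  cb : 3 states, 0 ε-transitions
  (cb)* : 5 states, 4 ε-transitions
  c|a : 6 states, 4 ε-transitions
  c(cb)*(c|a) : 11 states, 8 ε-transitions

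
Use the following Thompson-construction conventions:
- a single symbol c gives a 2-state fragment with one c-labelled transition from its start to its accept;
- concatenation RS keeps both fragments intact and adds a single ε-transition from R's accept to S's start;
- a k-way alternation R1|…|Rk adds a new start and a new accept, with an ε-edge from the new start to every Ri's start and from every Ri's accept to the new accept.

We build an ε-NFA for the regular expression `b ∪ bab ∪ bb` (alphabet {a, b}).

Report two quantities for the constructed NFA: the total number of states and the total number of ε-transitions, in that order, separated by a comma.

14, 9

By structural recursion:
Each of the 6 symbol leaves contributes 2 states and 0 ε-transitions.
  bab : 6 states, 2 ε-transitions
  bb : 4 states, 1 ε-transition
  b ∪ bab ∪ bb : 14 states, 9 ε-transitions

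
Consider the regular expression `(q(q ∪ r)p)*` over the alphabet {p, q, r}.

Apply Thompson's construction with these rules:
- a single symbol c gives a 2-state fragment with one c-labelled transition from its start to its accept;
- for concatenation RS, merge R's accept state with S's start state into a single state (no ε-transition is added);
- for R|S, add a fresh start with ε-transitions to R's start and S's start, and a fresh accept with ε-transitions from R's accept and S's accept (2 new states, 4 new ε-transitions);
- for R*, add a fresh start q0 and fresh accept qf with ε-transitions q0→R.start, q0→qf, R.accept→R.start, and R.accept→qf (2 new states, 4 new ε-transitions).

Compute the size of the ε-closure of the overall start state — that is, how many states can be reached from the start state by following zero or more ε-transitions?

Let C(F) = |ε-closure(F.start)| within fragment F, and note whether F accepts ε. Symbol fragments have C = 1 and do not accept ε. Then:
  q ∪ r — |closure| = 1 + 1 + 1 = 3 (the new accept is not ε-reachable since no branch accepts ε)
  q(q ∪ r)p — same as the first factor's closure: |closure| = 1
  (q(q ∪ r)p)* — the star's fresh start ε-reaches both the body's start and the fresh accept: |closure| = 2 + 1 = 3

3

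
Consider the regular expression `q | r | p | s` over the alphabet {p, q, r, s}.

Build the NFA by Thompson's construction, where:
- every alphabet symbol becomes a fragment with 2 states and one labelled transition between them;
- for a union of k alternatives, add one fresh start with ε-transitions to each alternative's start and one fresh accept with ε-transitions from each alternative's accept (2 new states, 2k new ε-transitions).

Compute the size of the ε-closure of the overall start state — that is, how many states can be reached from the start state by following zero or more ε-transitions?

5

Compute the ε-closure size of each fragment's start state recursively; a symbol fragment's start has no outgoing ε-edge, so its closure is just itself (size 1).
  q | r | p | s : C = 1 + 1 + 1 + 1 + 1 = 5 (the new accept is not ε-reachable since no branch accepts ε)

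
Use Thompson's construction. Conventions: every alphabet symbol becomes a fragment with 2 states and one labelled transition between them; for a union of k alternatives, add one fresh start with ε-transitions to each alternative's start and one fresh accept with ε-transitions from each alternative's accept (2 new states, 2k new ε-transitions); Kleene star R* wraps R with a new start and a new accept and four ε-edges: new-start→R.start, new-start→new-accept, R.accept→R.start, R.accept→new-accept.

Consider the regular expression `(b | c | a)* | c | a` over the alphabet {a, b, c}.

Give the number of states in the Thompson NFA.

16

Bottom-up over the parse tree:
Each of the 5 symbol leaves contributes a 2-state fragment.
  b | c | a → 8 states
  (b | c | a)* → 10 states
  (b | c | a)* | c | a → 16 states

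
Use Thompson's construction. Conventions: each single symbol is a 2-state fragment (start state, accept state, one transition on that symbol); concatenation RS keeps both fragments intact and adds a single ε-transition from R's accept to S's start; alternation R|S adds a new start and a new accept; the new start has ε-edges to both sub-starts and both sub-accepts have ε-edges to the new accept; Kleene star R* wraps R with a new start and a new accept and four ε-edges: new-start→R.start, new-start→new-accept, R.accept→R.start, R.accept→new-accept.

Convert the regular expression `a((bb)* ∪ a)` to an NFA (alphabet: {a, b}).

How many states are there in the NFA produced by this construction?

12

Per subexpression:
Each of the 4 symbol leaves contributes a 2-state fragment.
  bb — 4 states
  (bb)* — 6 states
  (bb)* ∪ a — 10 states
  a((bb)* ∪ a) — 12 states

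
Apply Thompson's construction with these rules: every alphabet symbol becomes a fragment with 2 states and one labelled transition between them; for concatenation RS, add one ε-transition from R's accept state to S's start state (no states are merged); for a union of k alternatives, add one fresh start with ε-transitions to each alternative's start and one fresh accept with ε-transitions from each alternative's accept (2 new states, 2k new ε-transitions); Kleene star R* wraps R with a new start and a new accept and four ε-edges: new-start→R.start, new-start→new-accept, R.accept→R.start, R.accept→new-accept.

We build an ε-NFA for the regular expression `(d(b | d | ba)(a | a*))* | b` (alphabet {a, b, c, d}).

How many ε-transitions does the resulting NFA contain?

25

By structural recursion:
Each of the 8 symbol leaves contributes 0 ε-transitions.
  ba — 1 ε-transition
  b | d | ba — 7 ε-transitions
  a* — 4 ε-transitions
  a | a* — 8 ε-transitions
  d(b | d | ba)(a | a*) — 17 ε-transitions
  (d(b | d | ba)(a | a*))* — 21 ε-transitions
  (d(b | d | ba)(a | a*))* | b — 25 ε-transitions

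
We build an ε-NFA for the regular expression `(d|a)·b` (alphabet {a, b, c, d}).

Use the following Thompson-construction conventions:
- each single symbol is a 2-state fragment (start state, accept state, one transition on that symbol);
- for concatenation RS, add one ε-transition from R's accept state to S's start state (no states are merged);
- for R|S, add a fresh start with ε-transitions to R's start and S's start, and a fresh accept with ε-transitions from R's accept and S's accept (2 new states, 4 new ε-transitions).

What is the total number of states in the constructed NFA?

8

Per subexpression:
Each of the 3 symbol leaves contributes a 2-state fragment.
  d|a : 6 states
  (d|a)·b : 8 states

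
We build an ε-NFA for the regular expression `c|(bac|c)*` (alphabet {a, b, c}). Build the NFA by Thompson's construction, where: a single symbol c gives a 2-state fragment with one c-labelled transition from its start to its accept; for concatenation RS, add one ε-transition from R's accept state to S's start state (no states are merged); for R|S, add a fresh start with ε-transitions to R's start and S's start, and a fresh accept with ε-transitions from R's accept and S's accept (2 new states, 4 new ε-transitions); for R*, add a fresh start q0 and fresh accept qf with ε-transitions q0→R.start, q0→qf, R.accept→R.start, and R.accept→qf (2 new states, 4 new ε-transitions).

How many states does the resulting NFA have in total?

Recursing over subexpressions:
Each of the 5 symbol leaves contributes a 2-state fragment.
  bac : 6 states
  bac|c : 10 states
  (bac|c)* : 12 states
  c|(bac|c)* : 16 states

16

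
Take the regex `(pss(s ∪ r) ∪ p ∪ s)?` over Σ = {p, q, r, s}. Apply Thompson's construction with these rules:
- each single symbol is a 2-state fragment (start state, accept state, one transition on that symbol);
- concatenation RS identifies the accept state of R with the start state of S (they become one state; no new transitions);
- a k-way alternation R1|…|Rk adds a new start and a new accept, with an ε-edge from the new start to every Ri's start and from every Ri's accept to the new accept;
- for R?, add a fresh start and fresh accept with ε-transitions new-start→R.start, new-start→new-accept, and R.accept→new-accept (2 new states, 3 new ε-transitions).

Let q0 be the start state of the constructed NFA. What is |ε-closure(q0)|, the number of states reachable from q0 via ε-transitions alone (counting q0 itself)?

6

Work bottom-up. For each fragment F, track |ε-closure(F.start)| and whether F's accept lies in that closure (i.e. whether F accepts ε). A single-symbol fragment has closure size 1 and does not accept ε.
  s ∪ r — new start ε-reaches every alternative's start; none of them accept ε, so the new accept is not reached: C = 1 + 1 + 1 = 3
  pss(s ∪ r) — C equals the left operand's closure size = 1 (its accept is not ε-reachable, so the closure stops there)
  pss(s ∪ r) ∪ p ∪ s — C = 1 + 1 + 1 + 1 = 4 (the new accept is not ε-reachable since no branch accepts ε)
  (pss(s ∪ r) ∪ p ∪ s)? — new start has ε-edges to the inner start and to the new accept, so C = 2 + 4 = 6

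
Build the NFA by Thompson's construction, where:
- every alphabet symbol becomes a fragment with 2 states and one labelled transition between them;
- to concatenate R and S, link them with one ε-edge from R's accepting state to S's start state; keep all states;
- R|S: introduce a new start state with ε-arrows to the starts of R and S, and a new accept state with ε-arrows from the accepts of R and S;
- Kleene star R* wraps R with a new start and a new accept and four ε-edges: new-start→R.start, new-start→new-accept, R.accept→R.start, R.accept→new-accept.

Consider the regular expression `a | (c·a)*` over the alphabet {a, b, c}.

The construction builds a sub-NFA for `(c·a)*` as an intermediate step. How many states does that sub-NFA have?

6

Fragment for `(c·a)*`:
Each of the 2 symbol leaves contributes a 2-state fragment.
  c·a → 4 states
  (c·a)* → 6 states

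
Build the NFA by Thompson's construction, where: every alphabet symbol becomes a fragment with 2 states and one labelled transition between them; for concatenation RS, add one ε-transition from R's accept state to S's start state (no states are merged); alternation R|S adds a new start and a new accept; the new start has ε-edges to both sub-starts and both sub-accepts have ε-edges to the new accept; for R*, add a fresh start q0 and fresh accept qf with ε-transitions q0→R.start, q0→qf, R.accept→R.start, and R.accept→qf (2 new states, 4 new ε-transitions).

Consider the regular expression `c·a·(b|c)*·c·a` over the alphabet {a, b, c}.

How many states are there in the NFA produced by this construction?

16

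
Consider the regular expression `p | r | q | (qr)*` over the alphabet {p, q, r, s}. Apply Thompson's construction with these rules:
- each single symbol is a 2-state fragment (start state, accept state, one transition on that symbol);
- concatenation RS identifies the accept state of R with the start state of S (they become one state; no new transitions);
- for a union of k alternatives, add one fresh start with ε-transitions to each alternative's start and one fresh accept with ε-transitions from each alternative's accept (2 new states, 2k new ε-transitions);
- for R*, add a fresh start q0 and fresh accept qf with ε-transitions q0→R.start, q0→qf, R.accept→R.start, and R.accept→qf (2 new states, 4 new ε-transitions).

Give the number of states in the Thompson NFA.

Recursing over subexpressions:
Each of the 5 symbol leaves contributes a 2-state fragment.
  qr — 3 states
  (qr)* — 5 states
  p | r | q | (qr)* — 13 states

13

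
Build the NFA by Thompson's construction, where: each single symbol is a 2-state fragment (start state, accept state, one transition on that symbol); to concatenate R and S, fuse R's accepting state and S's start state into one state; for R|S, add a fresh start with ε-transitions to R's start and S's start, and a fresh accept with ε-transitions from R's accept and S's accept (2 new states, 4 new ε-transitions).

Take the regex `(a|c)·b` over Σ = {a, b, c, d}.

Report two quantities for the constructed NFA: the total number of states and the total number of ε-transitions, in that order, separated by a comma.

Recursing over subexpressions:
Each of the 3 symbol leaves contributes 2 states and 0 ε-transitions.
  a|c — 6 states, 4 ε-transitions
  (a|c)·b — 7 states, 4 ε-transitions

7, 4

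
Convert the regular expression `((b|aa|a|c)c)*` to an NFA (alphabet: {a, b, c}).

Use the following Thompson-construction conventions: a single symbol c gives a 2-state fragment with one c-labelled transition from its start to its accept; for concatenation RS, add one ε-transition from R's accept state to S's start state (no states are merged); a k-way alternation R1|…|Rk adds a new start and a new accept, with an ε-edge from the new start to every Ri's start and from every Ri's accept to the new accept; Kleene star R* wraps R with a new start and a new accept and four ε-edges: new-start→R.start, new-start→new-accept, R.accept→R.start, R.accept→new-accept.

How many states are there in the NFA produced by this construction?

16

Building bottom-up:
Each of the 6 symbol leaves contributes a 2-state fragment.
  aa → 4 states
  b|aa|a|c → 12 states
  (b|aa|a|c)c → 14 states
  ((b|aa|a|c)c)* → 16 states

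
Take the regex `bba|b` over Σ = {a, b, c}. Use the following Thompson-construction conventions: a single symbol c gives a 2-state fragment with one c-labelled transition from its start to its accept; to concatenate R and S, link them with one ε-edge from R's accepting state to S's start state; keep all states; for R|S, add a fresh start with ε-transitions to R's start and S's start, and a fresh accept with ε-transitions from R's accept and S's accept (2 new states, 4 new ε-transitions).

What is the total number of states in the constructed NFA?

10

Per subexpression:
Each of the 4 symbol leaves contributes a 2-state fragment.
  bba : 6 states
  bba|b : 10 states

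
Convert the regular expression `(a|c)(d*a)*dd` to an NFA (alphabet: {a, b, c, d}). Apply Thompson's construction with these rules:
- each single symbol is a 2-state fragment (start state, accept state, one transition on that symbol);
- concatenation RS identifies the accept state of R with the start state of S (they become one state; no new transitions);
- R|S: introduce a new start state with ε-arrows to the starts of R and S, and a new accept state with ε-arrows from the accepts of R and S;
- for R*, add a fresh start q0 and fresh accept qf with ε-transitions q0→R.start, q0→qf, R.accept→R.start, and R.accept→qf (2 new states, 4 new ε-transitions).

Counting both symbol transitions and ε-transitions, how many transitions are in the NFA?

18

By structural recursion:
Each of the 6 symbol leaves contributes 1 transition (1 symbol, 0 ε).
  a|c → 6 transitions (2 symbol, 4 ε)
  d* → 5 transitions (1 symbol, 4 ε)
  d*a → 6 transitions (2 symbol, 4 ε)
  (d*a)* → 10 transitions (2 symbol, 8 ε)
  (a|c)(d*a)*dd → 18 transitions (6 symbol, 12 ε)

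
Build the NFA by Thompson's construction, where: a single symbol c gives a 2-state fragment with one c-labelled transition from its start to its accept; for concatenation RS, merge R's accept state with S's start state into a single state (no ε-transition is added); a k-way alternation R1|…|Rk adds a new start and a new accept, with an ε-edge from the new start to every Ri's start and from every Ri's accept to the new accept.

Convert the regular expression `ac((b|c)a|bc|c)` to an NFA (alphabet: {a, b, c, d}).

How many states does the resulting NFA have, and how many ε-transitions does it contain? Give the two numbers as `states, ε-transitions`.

16, 10

Per subexpression:
Each of the 8 symbol leaves contributes 2 states and 0 ε-transitions.
  b|c — 6 states, 4 ε-transitions
  (b|c)a — 7 states, 4 ε-transitions
  bc — 3 states, 0 ε-transitions
  (b|c)a|bc|c — 14 states, 10 ε-transitions
  ac((b|c)a|bc|c) — 16 states, 10 ε-transitions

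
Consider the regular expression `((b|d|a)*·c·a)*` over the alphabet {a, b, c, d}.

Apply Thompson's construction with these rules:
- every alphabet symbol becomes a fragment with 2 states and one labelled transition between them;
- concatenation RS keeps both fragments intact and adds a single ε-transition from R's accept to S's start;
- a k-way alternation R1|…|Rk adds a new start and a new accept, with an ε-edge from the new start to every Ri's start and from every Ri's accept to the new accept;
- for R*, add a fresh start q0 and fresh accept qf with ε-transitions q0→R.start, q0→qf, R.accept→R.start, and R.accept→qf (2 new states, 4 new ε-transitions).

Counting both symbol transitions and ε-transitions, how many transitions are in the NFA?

21

Recursing over subexpressions:
Each of the 5 symbol leaves contributes 1 transition (1 symbol, 0 ε).
  b|d|a — 9 transitions (3 symbol, 6 ε)
  (b|d|a)* — 13 transitions (3 symbol, 10 ε)
  (b|d|a)*·c·a — 17 transitions (5 symbol, 12 ε)
  ((b|d|a)*·c·a)* — 21 transitions (5 symbol, 16 ε)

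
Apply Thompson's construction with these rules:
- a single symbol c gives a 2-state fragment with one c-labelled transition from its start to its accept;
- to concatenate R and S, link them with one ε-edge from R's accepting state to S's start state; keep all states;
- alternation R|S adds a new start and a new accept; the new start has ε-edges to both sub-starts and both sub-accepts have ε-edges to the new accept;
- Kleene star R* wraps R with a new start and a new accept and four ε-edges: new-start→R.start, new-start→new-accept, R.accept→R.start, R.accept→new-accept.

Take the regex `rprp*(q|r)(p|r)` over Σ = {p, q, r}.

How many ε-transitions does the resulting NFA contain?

17

Building bottom-up:
Each of the 8 symbol leaves contributes 0 ε-transitions.
  p* = 4 ε-transitions
  q|r = 4 ε-transitions
  p|r = 4 ε-transitions
  rprp*(q|r)(p|r) = 17 ε-transitions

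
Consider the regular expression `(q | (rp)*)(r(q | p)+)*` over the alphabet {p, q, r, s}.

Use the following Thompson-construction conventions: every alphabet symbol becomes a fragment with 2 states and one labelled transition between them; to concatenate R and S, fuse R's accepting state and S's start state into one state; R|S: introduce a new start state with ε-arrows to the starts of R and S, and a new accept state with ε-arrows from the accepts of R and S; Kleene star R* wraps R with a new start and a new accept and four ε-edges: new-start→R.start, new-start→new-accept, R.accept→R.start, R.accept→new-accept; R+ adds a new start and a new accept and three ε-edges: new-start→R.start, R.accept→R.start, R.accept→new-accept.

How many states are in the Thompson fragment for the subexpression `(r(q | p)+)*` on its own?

11

Fragment for `(r(q | p)+)*`:
Each of the 3 symbol leaves contributes a 2-state fragment.
  q | p = 6 states
  (q | p)+ = 8 states
  r(q | p)+ = 9 states
  (r(q | p)+)* = 11 states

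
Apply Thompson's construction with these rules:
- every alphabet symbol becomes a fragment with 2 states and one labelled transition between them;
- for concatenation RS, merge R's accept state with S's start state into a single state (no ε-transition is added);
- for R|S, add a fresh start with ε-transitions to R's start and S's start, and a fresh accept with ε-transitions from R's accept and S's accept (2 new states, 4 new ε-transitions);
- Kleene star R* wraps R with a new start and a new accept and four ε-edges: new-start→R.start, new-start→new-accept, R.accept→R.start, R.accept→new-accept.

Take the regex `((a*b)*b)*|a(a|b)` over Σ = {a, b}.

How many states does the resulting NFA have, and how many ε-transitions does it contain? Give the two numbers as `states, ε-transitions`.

Building bottom-up:
Each of the 6 symbol leaves contributes 2 states and 0 ε-transitions.
  a* : 4 states, 4 ε-transitions
  a*b : 5 states, 4 ε-transitions
  (a*b)* : 7 states, 8 ε-transitions
  (a*b)*b : 8 states, 8 ε-transitions
  ((a*b)*b)* : 10 states, 12 ε-transitions
  a|b : 6 states, 4 ε-transitions
  a(a|b) : 7 states, 4 ε-transitions
  ((a*b)*b)*|a(a|b) : 19 states, 20 ε-transitions

19, 20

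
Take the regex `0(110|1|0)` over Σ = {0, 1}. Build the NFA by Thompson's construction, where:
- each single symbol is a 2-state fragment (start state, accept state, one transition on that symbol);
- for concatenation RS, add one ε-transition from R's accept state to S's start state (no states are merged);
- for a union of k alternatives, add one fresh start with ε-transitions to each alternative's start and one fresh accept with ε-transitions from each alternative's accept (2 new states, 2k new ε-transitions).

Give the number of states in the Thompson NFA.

14

Per subexpression:
Each of the 6 symbol leaves contributes a 2-state fragment.
  110 — 6 states
  110|1|0 — 12 states
  0(110|1|0) — 14 states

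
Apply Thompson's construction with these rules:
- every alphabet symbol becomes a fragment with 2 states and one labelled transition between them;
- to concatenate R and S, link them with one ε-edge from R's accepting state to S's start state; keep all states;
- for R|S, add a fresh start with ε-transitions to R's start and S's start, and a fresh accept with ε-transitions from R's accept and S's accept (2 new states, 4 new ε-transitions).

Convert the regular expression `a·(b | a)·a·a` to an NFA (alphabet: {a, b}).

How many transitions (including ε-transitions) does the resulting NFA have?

12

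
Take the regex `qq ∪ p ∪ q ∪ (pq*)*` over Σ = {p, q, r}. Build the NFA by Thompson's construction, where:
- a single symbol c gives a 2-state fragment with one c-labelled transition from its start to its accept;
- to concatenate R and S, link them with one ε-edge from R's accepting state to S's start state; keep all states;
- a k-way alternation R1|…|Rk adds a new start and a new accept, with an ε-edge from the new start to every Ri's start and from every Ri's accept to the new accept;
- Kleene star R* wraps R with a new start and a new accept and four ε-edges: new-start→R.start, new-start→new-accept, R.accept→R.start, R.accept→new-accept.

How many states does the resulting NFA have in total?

Building bottom-up:
Each of the 6 symbol leaves contributes a 2-state fragment.
  qq — 4 states
  q* — 4 states
  pq* — 6 states
  (pq*)* — 8 states
  qq ∪ p ∪ q ∪ (pq*)* — 18 states

18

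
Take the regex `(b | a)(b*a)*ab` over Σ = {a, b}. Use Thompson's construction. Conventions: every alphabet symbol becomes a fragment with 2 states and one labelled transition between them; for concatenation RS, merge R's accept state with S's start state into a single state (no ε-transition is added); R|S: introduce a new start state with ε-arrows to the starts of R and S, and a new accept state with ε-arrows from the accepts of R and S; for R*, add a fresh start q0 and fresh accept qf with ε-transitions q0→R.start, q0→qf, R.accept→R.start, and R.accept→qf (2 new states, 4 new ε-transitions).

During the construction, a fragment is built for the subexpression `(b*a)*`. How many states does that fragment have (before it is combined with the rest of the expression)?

Fragment for `(b*a)*`:
Each of the 2 symbol leaves contributes a 2-state fragment.
  b* : 4 states
  b*a : 5 states
  (b*a)* : 7 states

7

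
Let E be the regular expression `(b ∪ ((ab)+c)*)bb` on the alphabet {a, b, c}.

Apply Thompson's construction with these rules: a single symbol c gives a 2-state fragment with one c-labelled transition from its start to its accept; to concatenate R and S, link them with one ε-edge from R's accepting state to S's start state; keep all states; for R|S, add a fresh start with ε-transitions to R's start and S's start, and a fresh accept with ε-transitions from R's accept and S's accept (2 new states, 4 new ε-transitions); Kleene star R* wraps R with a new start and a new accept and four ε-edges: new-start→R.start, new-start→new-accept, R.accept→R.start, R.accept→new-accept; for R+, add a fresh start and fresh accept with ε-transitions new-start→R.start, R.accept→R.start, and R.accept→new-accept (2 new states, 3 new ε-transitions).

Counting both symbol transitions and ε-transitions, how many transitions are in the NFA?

21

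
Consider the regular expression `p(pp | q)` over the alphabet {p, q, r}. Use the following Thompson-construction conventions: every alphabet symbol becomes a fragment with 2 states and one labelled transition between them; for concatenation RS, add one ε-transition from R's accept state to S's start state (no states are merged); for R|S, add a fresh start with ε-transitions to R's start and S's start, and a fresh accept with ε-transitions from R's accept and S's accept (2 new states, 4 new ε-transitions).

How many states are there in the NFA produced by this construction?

10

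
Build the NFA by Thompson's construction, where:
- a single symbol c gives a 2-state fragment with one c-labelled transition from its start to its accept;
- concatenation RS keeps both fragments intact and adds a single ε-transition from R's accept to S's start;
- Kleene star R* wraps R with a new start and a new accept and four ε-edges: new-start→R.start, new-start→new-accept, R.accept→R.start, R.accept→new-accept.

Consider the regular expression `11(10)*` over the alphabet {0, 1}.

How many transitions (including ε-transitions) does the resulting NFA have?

Building bottom-up:
Each of the 4 symbol leaves contributes 1 transition (1 symbol, 0 ε).
  10 — 3 transitions (2 symbol, 1 ε)
  (10)* — 7 transitions (2 symbol, 5 ε)
  11(10)* — 11 transitions (4 symbol, 7 ε)

11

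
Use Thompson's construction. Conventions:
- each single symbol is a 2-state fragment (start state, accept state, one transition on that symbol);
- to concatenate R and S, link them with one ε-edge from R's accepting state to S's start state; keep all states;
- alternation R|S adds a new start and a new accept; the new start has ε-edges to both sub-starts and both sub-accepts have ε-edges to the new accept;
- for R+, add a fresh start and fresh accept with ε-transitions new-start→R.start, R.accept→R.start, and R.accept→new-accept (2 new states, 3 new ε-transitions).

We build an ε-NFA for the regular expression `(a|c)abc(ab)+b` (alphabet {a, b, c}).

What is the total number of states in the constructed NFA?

20

Building bottom-up:
Each of the 8 symbol leaves contributes a 2-state fragment.
  a|c — 6 states
  ab — 4 states
  (ab)+ — 6 states
  (a|c)abc(ab)+b — 20 states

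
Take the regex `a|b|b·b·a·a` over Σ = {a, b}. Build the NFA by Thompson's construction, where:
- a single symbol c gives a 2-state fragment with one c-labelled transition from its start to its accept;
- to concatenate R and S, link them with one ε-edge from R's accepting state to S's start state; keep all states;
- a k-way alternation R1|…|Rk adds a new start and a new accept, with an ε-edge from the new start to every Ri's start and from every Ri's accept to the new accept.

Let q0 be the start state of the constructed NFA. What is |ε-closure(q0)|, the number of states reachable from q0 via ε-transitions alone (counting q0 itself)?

4

Let C(F) = |ε-closure(F.start)| within fragment F, and note whether F accepts ε. Symbol fragments have C = 1 and do not accept ε. Then:
  b·b·a·a : |closure| equals the left operand's closure size = 1 (its accept is not ε-reachable, so the closure stops there)
  a|b|b·b·a·a : new start ε-reaches every alternative's start; none of them accept ε, so the new accept is not reached: |closure| = 1 + 1 + 1 + 1 = 4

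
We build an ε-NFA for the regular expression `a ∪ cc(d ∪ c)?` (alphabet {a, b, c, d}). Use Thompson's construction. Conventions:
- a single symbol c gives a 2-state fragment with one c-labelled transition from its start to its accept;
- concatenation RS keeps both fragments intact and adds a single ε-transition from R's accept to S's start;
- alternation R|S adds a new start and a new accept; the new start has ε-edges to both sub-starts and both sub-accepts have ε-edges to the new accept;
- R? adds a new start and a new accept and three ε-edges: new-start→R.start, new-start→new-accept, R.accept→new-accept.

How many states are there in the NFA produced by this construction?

16

Building bottom-up:
Each of the 5 symbol leaves contributes a 2-state fragment.
  d ∪ c — 6 states
  (d ∪ c)? — 8 states
  cc(d ∪ c)? — 12 states
  a ∪ cc(d ∪ c)? — 16 states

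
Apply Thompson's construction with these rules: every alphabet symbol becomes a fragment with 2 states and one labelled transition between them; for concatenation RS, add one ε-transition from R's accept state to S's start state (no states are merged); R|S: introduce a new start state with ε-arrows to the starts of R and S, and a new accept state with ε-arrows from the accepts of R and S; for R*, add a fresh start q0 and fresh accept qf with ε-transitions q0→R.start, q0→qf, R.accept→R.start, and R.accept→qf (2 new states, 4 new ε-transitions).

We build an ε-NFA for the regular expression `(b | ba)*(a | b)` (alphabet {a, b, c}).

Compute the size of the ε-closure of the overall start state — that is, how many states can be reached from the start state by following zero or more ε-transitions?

8

Work bottom-up. For each fragment F, track |ε-closure(F.start)| and whether F's accept lies in that closure (i.e. whether F accepts ε). A single-symbol fragment has closure size 1 and does not accept ε.
  ba — C equals the left operand's closure size = 1 (its accept is not ε-reachable, so the closure stops there)
  b | ba — C = 1 + 1 + 1 = 3 (the new accept is not ε-reachable since no branch accepts ε)
  (b | ba)* — C = 1 (new start) + 3 (body) + 1 (new accept) = 5
  a | b — new start ε-reaches every alternative's start; none of them accept ε, so the new accept is not reached: C = 1 + 1 + 1 = 3
  (b | ba)*(a | b) — the left operand accepts ε, so the closure extends into the next operand (via the concat ε-link); C = 5 + 3 = 8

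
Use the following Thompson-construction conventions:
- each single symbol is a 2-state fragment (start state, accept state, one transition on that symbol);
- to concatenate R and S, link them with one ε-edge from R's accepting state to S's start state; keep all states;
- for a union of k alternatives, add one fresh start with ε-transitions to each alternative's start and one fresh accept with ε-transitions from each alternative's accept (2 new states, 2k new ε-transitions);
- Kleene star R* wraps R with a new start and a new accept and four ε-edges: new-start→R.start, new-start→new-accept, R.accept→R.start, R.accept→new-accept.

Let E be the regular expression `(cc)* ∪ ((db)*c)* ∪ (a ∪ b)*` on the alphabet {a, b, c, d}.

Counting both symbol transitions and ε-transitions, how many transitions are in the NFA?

Bottom-up over the parse tree:
Each of the 7 symbol leaves contributes 1 transition (1 symbol, 0 ε).
  cc → 3 transitions (2 symbol, 1 ε)
  (cc)* → 7 transitions (2 symbol, 5 ε)
  db → 3 transitions (2 symbol, 1 ε)
  (db)* → 7 transitions (2 symbol, 5 ε)
  (db)*c → 9 transitions (3 symbol, 6 ε)
  ((db)*c)* → 13 transitions (3 symbol, 10 ε)
  a ∪ b → 6 transitions (2 symbol, 4 ε)
  (a ∪ b)* → 10 transitions (2 symbol, 8 ε)
  (cc)* ∪ ((db)*c)* ∪ (a ∪ b)* → 36 transitions (7 symbol, 29 ε)

36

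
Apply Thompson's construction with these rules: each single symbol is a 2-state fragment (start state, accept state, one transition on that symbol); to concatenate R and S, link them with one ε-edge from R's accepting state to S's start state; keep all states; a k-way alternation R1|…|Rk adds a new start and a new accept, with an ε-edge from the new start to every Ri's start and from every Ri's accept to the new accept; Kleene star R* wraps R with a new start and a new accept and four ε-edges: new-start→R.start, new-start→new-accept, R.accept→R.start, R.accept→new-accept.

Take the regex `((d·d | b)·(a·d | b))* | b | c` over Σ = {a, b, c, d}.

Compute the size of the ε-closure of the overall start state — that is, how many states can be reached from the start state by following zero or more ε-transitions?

9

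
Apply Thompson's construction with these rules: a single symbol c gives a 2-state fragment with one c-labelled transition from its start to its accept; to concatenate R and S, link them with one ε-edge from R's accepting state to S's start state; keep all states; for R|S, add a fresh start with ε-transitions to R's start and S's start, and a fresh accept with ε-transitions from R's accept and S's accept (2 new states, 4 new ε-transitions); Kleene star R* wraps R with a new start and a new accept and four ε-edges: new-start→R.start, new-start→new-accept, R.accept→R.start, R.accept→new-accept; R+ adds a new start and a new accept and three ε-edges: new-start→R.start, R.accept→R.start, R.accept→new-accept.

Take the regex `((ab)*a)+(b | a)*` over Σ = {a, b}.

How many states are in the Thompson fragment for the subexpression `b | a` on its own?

Fragment for `b | a`:
Each of the 2 symbol leaves contributes a 2-state fragment.
  b | a = 6 states

6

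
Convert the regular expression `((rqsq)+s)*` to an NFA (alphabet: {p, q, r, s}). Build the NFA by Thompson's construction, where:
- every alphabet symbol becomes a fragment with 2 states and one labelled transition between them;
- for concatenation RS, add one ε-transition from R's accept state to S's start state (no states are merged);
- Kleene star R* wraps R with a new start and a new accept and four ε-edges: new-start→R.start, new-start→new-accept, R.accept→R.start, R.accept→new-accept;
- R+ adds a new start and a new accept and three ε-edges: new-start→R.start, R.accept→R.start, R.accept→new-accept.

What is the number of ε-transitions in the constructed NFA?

11

Recursing over subexpressions:
Each of the 5 symbol leaves contributes 0 ε-transitions.
  rqsq → 3 ε-transitions
  (rqsq)+ → 6 ε-transitions
  (rqsq)+s → 7 ε-transitions
  ((rqsq)+s)* → 11 ε-transitions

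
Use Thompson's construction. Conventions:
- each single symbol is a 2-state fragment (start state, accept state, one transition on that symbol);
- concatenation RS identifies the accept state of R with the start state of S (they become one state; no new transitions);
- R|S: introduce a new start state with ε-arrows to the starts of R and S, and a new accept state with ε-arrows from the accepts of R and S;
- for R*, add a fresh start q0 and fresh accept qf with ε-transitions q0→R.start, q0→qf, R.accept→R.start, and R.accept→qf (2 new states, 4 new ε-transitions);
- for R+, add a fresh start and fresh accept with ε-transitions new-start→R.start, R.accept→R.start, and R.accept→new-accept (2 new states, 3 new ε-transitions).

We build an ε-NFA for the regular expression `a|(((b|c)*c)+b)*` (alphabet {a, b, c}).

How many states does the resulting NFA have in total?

18

Building bottom-up:
Each of the 5 symbol leaves contributes a 2-state fragment.
  b|c → 6 states
  (b|c)* → 8 states
  (b|c)*c → 9 states
  ((b|c)*c)+ → 11 states
  ((b|c)*c)+b → 12 states
  (((b|c)*c)+b)* → 14 states
  a|(((b|c)*c)+b)* → 18 states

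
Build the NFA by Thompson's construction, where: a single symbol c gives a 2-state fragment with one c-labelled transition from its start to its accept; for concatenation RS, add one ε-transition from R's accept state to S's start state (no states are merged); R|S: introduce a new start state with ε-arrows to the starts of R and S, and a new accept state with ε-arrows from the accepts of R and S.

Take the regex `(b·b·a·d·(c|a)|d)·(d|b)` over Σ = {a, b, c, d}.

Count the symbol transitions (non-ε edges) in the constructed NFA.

9

Per subexpression:
Each of the 9 symbol leaves contributes exactly 1 symbol transition.
  c|a — 2 symbol transitions
  b·b·a·d·(c|a) — 6 symbol transitions
  b·b·a·d·(c|a)|d — 7 symbol transitions
  d|b — 2 symbol transitions
  (b·b·a·d·(c|a)|d)·(d|b) — 9 symbol transitions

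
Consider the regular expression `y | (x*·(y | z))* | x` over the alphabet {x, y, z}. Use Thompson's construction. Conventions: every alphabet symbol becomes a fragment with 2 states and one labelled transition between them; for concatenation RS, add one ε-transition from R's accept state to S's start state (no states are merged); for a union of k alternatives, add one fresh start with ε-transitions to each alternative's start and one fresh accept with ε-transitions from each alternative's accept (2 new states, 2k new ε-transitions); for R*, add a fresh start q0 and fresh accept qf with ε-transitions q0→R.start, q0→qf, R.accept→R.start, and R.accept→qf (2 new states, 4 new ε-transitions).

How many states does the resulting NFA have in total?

18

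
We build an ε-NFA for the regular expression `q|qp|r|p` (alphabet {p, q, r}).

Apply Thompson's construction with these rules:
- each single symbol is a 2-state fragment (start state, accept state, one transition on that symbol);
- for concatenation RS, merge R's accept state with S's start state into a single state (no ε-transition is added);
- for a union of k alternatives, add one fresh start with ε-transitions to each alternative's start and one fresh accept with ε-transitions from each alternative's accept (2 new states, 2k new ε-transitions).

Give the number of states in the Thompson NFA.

11

Building bottom-up:
Each of the 5 symbol leaves contributes a 2-state fragment.
  qp → 3 states
  q|qp|r|p → 11 states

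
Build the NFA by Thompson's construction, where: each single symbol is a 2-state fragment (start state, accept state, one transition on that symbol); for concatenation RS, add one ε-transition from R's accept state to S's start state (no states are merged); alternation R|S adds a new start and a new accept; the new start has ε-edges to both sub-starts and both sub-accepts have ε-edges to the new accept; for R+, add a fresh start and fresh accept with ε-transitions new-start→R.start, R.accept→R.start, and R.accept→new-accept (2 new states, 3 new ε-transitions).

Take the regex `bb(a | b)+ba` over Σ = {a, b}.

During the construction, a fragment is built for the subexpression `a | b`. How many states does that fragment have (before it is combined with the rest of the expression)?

Fragment for `a | b`:
Each of the 2 symbol leaves contributes a 2-state fragment.
  a | b — 6 states

6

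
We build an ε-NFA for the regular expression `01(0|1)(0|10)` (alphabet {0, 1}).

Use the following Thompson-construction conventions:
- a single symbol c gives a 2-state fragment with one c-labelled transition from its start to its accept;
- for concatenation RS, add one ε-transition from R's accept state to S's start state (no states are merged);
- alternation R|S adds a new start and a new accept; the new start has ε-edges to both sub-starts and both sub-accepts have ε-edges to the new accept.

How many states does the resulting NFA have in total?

18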